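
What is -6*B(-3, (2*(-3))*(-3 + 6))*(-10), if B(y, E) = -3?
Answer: -180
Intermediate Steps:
-6*B(-3, (2*(-3))*(-3 + 6))*(-10) = -6*(-3)*(-10) = 18*(-10) = -180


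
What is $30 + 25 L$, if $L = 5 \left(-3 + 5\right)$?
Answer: $280$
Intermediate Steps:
$L = 10$ ($L = 5 \cdot 2 = 10$)
$30 + 25 L = 30 + 25 \cdot 10 = 30 + 250 = 280$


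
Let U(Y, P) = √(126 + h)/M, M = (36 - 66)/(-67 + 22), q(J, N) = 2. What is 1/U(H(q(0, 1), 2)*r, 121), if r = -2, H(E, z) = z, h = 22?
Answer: √37/111 ≈ 0.054800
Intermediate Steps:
M = ⅔ (M = -30/(-45) = -30*(-1/45) = ⅔ ≈ 0.66667)
U(Y, P) = 3*√37 (U(Y, P) = √(126 + 22)/(⅔) = √148*(3/2) = (2*√37)*(3/2) = 3*√37)
1/U(H(q(0, 1), 2)*r, 121) = 1/(3*√37) = √37/111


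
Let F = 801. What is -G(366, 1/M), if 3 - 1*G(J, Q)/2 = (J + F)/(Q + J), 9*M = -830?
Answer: 38198/101257 ≈ 0.37724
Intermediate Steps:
M = -830/9 (M = (1/9)*(-830) = -830/9 ≈ -92.222)
G(J, Q) = 6 - 2*(801 + J)/(J + Q) (G(J, Q) = 6 - 2*(J + 801)/(Q + J) = 6 - 2*(801 + J)/(J + Q))
-G(366, 1/M) = -2*(-801 + 2*366 + 3/(-830/9))/(366 + 1/(-830/9)) = -2*(-801 + 732 + 3*(-9/830))/(366 - 9/830) = -2*(-801 + 732 - 27/830)/303771/830 = -2*830*(-57297)/(303771*830) = -1*(-38198/101257) = 38198/101257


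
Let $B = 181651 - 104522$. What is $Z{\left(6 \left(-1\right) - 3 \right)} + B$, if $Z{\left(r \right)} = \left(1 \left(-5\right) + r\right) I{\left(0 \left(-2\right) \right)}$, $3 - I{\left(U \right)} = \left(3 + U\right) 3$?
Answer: $77213$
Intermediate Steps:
$I{\left(U \right)} = -6 - 3 U$ ($I{\left(U \right)} = 3 - \left(3 + U\right) 3 = 3 - \left(9 + 3 U\right) = -6 - 3 U$)
$B = 77129$ ($B = 181651 - 104522 = 77129$)
$Z{\left(r \right)} = 30 - 6 r$ ($Z{\left(r \right)} = \left(1 \left(-5\right) + r\right) \left(-6 - 3 \cdot 0 \left(-2\right)\right) = \left(-5 + r\right) \left(-6 - 0\right) = \left(-5 + r\right) \left(-6 + 0\right) = \left(-5 + r\right) \left(-6\right) = 30 - 6 r$)
$Z{\left(6 \left(-1\right) - 3 \right)} + B = \left(30 - 6 \left(6 \left(-1\right) - 3\right)\right) + 77129 = \left(30 - 6 \left(-6 - 3\right)\right) + 77129 = \left(30 - -54\right) + 77129 = \left(30 + 54\right) + 77129 = 84 + 77129 = 77213$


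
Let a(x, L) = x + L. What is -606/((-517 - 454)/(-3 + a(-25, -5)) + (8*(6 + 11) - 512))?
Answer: 19998/11437 ≈ 1.7485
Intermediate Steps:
a(x, L) = L + x
-606/((-517 - 454)/(-3 + a(-25, -5)) + (8*(6 + 11) - 512)) = -606/((-517 - 454)/(-3 + (-5 - 25)) + (8*(6 + 11) - 512)) = -606/(-971/(-3 - 30) + (8*17 - 512)) = -606/(-971/(-33) + (136 - 512)) = -606/(-971*(-1/33) - 376) = -606/(971/33 - 376) = -606/(-11437/33) = -33/11437*(-606) = 19998/11437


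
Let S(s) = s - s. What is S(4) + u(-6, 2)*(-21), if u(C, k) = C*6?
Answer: 756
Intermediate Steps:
u(C, k) = 6*C
S(s) = 0
S(4) + u(-6, 2)*(-21) = 0 + (6*(-6))*(-21) = 0 - 36*(-21) = 0 + 756 = 756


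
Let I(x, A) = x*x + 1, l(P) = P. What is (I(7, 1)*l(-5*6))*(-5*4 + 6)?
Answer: 21000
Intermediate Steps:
I(x, A) = 1 + x**2 (I(x, A) = x**2 + 1 = 1 + x**2)
(I(7, 1)*l(-5*6))*(-5*4 + 6) = ((1 + 7**2)*(-5*6))*(-5*4 + 6) = ((1 + 49)*(-30))*(-20 + 6) = (50*(-30))*(-14) = -1500*(-14) = 21000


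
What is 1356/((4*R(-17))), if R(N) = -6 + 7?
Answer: 339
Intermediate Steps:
R(N) = 1
1356/((4*R(-17))) = 1356/((4*1)) = 1356/4 = 1356*(1/4) = 339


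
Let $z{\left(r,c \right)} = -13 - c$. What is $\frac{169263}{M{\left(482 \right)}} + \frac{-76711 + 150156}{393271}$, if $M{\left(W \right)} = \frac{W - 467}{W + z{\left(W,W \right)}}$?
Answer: $- \frac{288453292958}{1966355} \approx -1.4669 \cdot 10^{5}$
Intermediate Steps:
$M{\left(W \right)} = \frac{467}{13} - \frac{W}{13}$ ($M{\left(W \right)} = \frac{W - 467}{W - \left(13 + W\right)} = \frac{-467 + W}{-13} = \left(-467 + W\right) \left(- \frac{1}{13}\right) = \frac{467}{13} - \frac{W}{13}$)
$\frac{169263}{M{\left(482 \right)}} + \frac{-76711 + 150156}{393271} = \frac{169263}{\frac{467}{13} - \frac{482}{13}} + \frac{-76711 + 150156}{393271} = \frac{169263}{\frac{467}{13} - \frac{482}{13}} + 73445 \cdot \frac{1}{393271} = \frac{169263}{- \frac{15}{13}} + \frac{73445}{393271} = 169263 \left(- \frac{13}{15}\right) + \frac{73445}{393271} = - \frac{733473}{5} + \frac{73445}{393271} = - \frac{288453292958}{1966355}$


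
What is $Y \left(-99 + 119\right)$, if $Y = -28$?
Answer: $-560$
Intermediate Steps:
$Y \left(-99 + 119\right) = - 28 \left(-99 + 119\right) = \left(-28\right) 20 = -560$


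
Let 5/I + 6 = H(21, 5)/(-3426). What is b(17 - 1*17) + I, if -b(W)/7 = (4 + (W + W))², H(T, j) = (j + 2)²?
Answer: -464978/4121 ≈ -112.83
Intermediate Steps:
H(T, j) = (2 + j)²
I = -3426/4121 (I = 5/(-6 + (2 + 5)²/(-3426)) = 5/(-6 + 7²*(-1/3426)) = 5/(-6 + 49*(-1/3426)) = 5/(-6 - 49/3426) = 5/(-20605/3426) = 5*(-3426/20605) = -3426/4121 ≈ -0.83135)
b(W) = -7*(4 + 2*W)² (b(W) = -7*(4 + (W + W))² = -7*(4 + 2*W)²)
b(17 - 1*17) + I = -28*(2 + (17 - 1*17))² - 3426/4121 = -28*(2 + (17 - 17))² - 3426/4121 = -28*(2 + 0)² - 3426/4121 = -28*2² - 3426/4121 = -28*4 - 3426/4121 = -112 - 3426/4121 = -464978/4121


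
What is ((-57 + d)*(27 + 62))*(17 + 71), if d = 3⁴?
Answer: 187968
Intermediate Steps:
d = 81
((-57 + d)*(27 + 62))*(17 + 71) = ((-57 + 81)*(27 + 62))*(17 + 71) = (24*89)*88 = 2136*88 = 187968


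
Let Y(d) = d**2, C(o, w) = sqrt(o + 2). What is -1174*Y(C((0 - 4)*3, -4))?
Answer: 11740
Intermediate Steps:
C(o, w) = sqrt(2 + o)
-1174*Y(C((0 - 4)*3, -4)) = -1174*(sqrt(2 + (0 - 4)*3))**2 = -1174*(sqrt(2 - 4*3))**2 = -1174*(sqrt(2 - 12))**2 = -1174*(sqrt(-10))**2 = -1174*(I*sqrt(10))**2 = -1174*(-10) = 11740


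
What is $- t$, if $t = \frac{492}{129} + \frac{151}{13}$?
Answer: $- \frac{8625}{559} \approx -15.429$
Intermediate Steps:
$t = \frac{8625}{559}$ ($t = 492 \cdot \frac{1}{129} + 151 \cdot \frac{1}{13} = \frac{164}{43} + \frac{151}{13} = \frac{8625}{559} \approx 15.429$)
$- t = \left(-1\right) \frac{8625}{559} = - \frac{8625}{559}$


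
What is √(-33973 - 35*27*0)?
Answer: I*√33973 ≈ 184.32*I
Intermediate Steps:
√(-33973 - 35*27*0) = √(-33973 - 945*0) = √(-33973 + 0) = √(-33973) = I*√33973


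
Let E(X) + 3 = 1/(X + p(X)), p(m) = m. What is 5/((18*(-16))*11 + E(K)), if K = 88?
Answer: -176/111619 ≈ -0.0015768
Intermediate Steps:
E(X) = -3 + 1/(2*X) (E(X) = -3 + 1/(X + X) = -3 + 1/(2*X))
5/((18*(-16))*11 + E(K)) = 5/((18*(-16))*11 + (-3 + (1/2)/88)) = 5/(-288*11 + (-3 + (1/2)*(1/88))) = 5/(-3168 + (-3 + 1/176)) = 5/(-3168 - 527/176) = 5/(-558095/176) = 5*(-176/558095) = -176/111619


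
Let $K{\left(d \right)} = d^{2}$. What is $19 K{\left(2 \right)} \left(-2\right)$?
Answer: $-152$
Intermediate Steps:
$19 K{\left(2 \right)} \left(-2\right) = 19 \cdot 2^{2} \left(-2\right) = 19 \cdot 4 \left(-2\right) = 76 \left(-2\right) = -152$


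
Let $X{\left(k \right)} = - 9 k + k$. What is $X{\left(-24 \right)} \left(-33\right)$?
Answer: $-6336$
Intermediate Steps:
$X{\left(k \right)} = - 8 k$
$X{\left(-24 \right)} \left(-33\right) = \left(-8\right) \left(-24\right) \left(-33\right) = 192 \left(-33\right) = -6336$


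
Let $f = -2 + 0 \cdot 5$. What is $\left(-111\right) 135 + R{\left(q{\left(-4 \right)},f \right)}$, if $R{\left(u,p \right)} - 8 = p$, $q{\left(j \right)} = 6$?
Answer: $-14979$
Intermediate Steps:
$f = -2$ ($f = -2 + 0 = -2$)
$R{\left(u,p \right)} = 8 + p$
$\left(-111\right) 135 + R{\left(q{\left(-4 \right)},f \right)} = \left(-111\right) 135 + \left(8 - 2\right) = -14985 + 6 = -14979$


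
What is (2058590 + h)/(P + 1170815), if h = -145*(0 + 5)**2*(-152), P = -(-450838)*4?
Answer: 2609590/2974167 ≈ 0.87742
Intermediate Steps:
P = 1803352 (P = -1*(-1803352) = 1803352)
h = 551000 (h = -145*5**2*(-152) = -145*25*(-152) = -3625*(-152) = 551000)
(2058590 + h)/(P + 1170815) = (2058590 + 551000)/(1803352 + 1170815) = 2609590/2974167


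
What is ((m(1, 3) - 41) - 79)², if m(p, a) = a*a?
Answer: 12321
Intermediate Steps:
m(p, a) = a²
((m(1, 3) - 41) - 79)² = ((3² - 41) - 79)² = ((9 - 41) - 79)² = (-32 - 79)² = (-111)² = 12321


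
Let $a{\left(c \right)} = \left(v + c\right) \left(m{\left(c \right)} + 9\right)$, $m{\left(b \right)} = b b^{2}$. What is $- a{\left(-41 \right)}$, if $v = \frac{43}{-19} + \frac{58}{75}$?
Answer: $- \frac{4172483776}{1425} \approx -2.9281 \cdot 10^{6}$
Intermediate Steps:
$m{\left(b \right)} = b^{3}$
$v = - \frac{2123}{1425}$ ($v = 43 \left(- \frac{1}{19}\right) + 58 \cdot \frac{1}{75} = - \frac{43}{19} + \frac{58}{75} = - \frac{2123}{1425} \approx -1.4898$)
$a{\left(c \right)} = \left(9 + c^{3}\right) \left(- \frac{2123}{1425} + c\right)$ ($a{\left(c \right)} = \left(- \frac{2123}{1425} + c\right) \left(c^{3} + 9\right) = \left(- \frac{2123}{1425} + c\right) \left(9 + c^{3}\right) = \left(9 + c^{3}\right) \left(- \frac{2123}{1425} + c\right)$)
$- a{\left(-41 \right)} = - (- \frac{6369}{475} + \left(-41\right)^{4} + 9 \left(-41\right) - \frac{2123 \left(-41\right)^{3}}{1425}) = - (- \frac{6369}{475} + 2825761 - 369 - - \frac{146319283}{1425}) = - (- \frac{6369}{475} + 2825761 - 369 + \frac{146319283}{1425}) = \left(-1\right) \frac{4172483776}{1425} = - \frac{4172483776}{1425}$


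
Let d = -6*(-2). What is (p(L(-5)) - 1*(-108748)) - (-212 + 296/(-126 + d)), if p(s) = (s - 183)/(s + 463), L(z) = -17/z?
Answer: 7241846495/66462 ≈ 1.0896e+5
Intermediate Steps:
d = 12
p(s) = (-183 + s)/(463 + s)
(p(L(-5)) - 1*(-108748)) - (-212 + 296/(-126 + d)) = ((-183 - 17/(-5))/(463 - 17/(-5)) - 1*(-108748)) - (-212 + 296/(-126 + 12)) = ((-183 - 17*(-⅕))/(463 - 17*(-⅕)) + 108748) - (-212 + 296/(-114)) = ((-183 + 17/5)/(463 + 17/5) + 108748) - (-212 - 1/114*296) = (-898/5/(2332/5) + 108748) - (-212 - 148/57) = ((5/2332)*(-898/5) + 108748) - 1*(-12232/57) = (-449/1166 + 108748) + 12232/57 = 126799719/1166 + 12232/57 = 7241846495/66462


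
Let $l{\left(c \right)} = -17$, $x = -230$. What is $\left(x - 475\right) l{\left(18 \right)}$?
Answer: $11985$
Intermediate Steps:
$\left(x - 475\right) l{\left(18 \right)} = \left(-230 - 475\right) \left(-17\right) = \left(-705\right) \left(-17\right) = 11985$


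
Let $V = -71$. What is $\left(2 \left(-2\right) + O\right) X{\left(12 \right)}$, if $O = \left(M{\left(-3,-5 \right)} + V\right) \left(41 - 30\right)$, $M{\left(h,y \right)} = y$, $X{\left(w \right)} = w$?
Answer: $-10080$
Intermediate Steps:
$O = -836$ ($O = \left(-5 - 71\right) \left(41 - 30\right) = \left(-76\right) 11 = -836$)
$\left(2 \left(-2\right) + O\right) X{\left(12 \right)} = \left(2 \left(-2\right) - 836\right) 12 = \left(-4 - 836\right) 12 = \left(-840\right) 12 = -10080$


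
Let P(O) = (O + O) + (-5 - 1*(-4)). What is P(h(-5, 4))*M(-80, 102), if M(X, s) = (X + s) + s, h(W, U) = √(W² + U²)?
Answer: -124 + 248*√41 ≈ 1464.0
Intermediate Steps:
h(W, U) = √(U² + W²)
M(X, s) = X + 2*s
P(O) = -1 + 2*O (P(O) = 2*O + (-5 + 4) = 2*O - 1 = -1 + 2*O)
P(h(-5, 4))*M(-80, 102) = (-1 + 2*√(4² + (-5)²))*(-80 + 2*102) = (-1 + 2*√(16 + 25))*(-80 + 204) = (-1 + 2*√41)*124 = -124 + 248*√41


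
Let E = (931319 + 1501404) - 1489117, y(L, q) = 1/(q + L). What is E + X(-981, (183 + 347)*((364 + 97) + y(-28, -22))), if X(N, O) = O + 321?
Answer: 5941232/5 ≈ 1.1882e+6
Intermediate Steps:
y(L, q) = 1/(L + q)
X(N, O) = 321 + O
E = 943606 (E = 2432723 - 1489117 = 943606)
E + X(-981, (183 + 347)*((364 + 97) + y(-28, -22))) = 943606 + (321 + (183 + 347)*((364 + 97) + 1/(-28 - 22))) = 943606 + (321 + 530*(461 + 1/(-50))) = 943606 + (321 + 530*(461 - 1/50)) = 943606 + (321 + 530*(23049/50)) = 943606 + (321 + 1221597/5) = 943606 + 1223202/5 = 5941232/5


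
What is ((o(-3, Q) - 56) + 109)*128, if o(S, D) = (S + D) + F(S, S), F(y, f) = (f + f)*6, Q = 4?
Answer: 2304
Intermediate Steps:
F(y, f) = 12*f (F(y, f) = (2*f)*6 = 12*f)
o(S, D) = D + 13*S (o(S, D) = (S + D) + 12*S = (D + S) + 12*S = D + 13*S)
((o(-3, Q) - 56) + 109)*128 = (((4 + 13*(-3)) - 56) + 109)*128 = (((4 - 39) - 56) + 109)*128 = ((-35 - 56) + 109)*128 = (-91 + 109)*128 = 18*128 = 2304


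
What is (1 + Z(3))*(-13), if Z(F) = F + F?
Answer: -91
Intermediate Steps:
Z(F) = 2*F
(1 + Z(3))*(-13) = (1 + 2*3)*(-13) = (1 + 6)*(-13) = 7*(-13) = -91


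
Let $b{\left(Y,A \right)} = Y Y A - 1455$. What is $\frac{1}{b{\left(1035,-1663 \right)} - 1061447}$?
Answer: $- \frac{1}{1782510077} \approx -5.6101 \cdot 10^{-10}$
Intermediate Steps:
$b{\left(Y,A \right)} = -1455 + A Y^{2}$ ($b{\left(Y,A \right)} = Y^{2} A - 1455 = A Y^{2} - 1455 = -1455 + A Y^{2}$)
$\frac{1}{b{\left(1035,-1663 \right)} - 1061447} = \frac{1}{\left(-1455 - 1663 \cdot 1035^{2}\right) - 1061447} = \frac{1}{\left(-1455 - 1781447175\right) - 1061447} = \frac{1}{-1781448630 - 1061447} = \frac{1}{-1782510077} = - \frac{1}{1782510077}$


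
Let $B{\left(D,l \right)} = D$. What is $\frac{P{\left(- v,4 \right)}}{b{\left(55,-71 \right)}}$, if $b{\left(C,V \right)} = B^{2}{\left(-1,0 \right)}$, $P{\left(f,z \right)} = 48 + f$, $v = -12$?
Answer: $60$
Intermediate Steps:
$b{\left(C,V \right)} = 1$ ($b{\left(C,V \right)} = \left(-1\right)^{2} = 1$)
$\frac{P{\left(- v,4 \right)}}{b{\left(55,-71 \right)}} = \frac{48 - -12}{1} = \left(48 + 12\right) 1 = 60 \cdot 1 = 60$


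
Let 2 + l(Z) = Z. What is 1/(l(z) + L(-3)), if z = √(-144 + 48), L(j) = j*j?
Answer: 7/145 - 4*I*√6/145 ≈ 0.048276 - 0.067572*I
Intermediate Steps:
L(j) = j²
z = 4*I*√6 (z = √(-96) = 4*I*√6 ≈ 9.798*I)
l(Z) = -2 + Z
1/(l(z) + L(-3)) = 1/((-2 + 4*I*√6) + (-3)²) = 1/((-2 + 4*I*√6) + 9) = 1/(7 + 4*I*√6)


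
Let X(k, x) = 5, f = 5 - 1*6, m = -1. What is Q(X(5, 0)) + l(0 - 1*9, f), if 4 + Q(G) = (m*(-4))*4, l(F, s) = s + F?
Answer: 2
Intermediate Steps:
f = -1 (f = 5 - 6 = -1)
l(F, s) = F + s
Q(G) = 12 (Q(G) = -4 - 1*(-4)*4 = -4 + 4*4 = -4 + 16 = 12)
Q(X(5, 0)) + l(0 - 1*9, f) = 12 + ((0 - 1*9) - 1) = 12 + ((0 - 9) - 1) = 12 + (-9 - 1) = 12 - 10 = 2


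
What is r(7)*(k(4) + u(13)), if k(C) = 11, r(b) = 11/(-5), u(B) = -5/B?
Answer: -1518/65 ≈ -23.354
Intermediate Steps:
r(b) = -11/5 (r(b) = 11*(-⅕) = -11/5)
r(7)*(k(4) + u(13)) = -11*(11 - 5/13)/5 = -11/5*138/13 = -1518/65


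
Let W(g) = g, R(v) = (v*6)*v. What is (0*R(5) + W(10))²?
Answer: 100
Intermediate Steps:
R(v) = 6*v² (R(v) = (6*v)*v = 6*v²)
(0*R(5) + W(10))² = (0*(6*5²) + 10)² = (0*(6*25) + 10)² = (0*150 + 10)² = (0 + 10)² = 10² = 100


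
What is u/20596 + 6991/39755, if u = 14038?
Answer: 351033663/409396990 ≈ 0.85744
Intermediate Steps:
u/20596 + 6991/39755 = 14038/20596 + 6991/39755 = 14038*(1/20596) + 6991*(1/39755) = 7019/10298 + 6991/39755 = 351033663/409396990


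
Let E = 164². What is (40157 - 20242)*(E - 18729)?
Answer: 162645805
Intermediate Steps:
E = 26896
(40157 - 20242)*(E - 18729) = (40157 - 20242)*(26896 - 18729) = 19915*8167 = 162645805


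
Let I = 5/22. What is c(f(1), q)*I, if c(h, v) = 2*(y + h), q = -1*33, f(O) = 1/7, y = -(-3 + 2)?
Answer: 40/77 ≈ 0.51948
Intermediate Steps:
y = 1 (y = -1*(-1) = 1)
f(O) = ⅐
q = -33
c(h, v) = 2 + 2*h (c(h, v) = 2*(1 + h) = 2 + 2*h)
I = 5/22 (I = 5*(1/22) = 5/22 ≈ 0.22727)
c(f(1), q)*I = (2 + 2*(⅐))*(5/22) = (2 + 2/7)*(5/22) = (16/7)*(5/22) = 40/77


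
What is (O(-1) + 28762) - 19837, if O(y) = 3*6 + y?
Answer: 8942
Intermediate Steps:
O(y) = 18 + y
(O(-1) + 28762) - 19837 = ((18 - 1) + 28762) - 19837 = (17 + 28762) - 19837 = 28779 - 19837 = 8942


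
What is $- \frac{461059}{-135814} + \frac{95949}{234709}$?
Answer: $\frac{121245914317}{31876768126} \approx 3.8036$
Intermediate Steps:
$- \frac{461059}{-135814} + \frac{95949}{234709} = \left(-461059\right) \left(- \frac{1}{135814}\right) + 95949 \cdot \frac{1}{234709} = \frac{461059}{135814} + \frac{95949}{234709} = \frac{121245914317}{31876768126}$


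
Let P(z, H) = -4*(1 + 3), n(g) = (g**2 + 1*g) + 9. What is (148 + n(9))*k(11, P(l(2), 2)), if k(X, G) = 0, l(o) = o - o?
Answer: 0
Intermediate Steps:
l(o) = 0
n(g) = 9 + g + g**2 (n(g) = (g**2 + g) + 9 = (g + g**2) + 9 = 9 + g + g**2)
P(z, H) = -16 (P(z, H) = -4*4 = -16)
(148 + n(9))*k(11, P(l(2), 2)) = (148 + (9 + 9 + 9**2))*0 = (148 + (9 + 9 + 81))*0 = (148 + 99)*0 = 247*0 = 0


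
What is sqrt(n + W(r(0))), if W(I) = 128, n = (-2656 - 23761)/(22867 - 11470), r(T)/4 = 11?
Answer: sqrt(16325051403)/11397 ≈ 11.211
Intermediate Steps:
r(T) = 44 (r(T) = 4*11 = 44)
n = -26417/11397 ≈ -2.3179
sqrt(n + W(r(0))) = sqrt(-26417/11397 + 128) = sqrt(1432399/11397) = sqrt(16325051403)/11397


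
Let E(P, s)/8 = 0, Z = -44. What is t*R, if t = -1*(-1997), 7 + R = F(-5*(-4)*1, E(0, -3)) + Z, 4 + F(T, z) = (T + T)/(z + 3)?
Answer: -249625/3 ≈ -83208.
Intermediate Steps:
E(P, s) = 0 (E(P, s) = 8*0 = 0)
F(T, z) = -4 + 2*T/(3 + z) (F(T, z) = -4 + (T + T)/(z + 3) = -4 + (2*T)/(3 + z) = -4 + 2*T/(3 + z))
R = -125/3 (R = -7 + (2*(-6 - 5*(-4)*1 - 2*0)/(3 + 0) - 44) = -7 + (2*(-6 + 20*1 + 0)/3 - 44) = -7 + (2*(⅓)*(-6 + 20 + 0) - 44) = -7 + (2*(⅓)*14 - 44) = -7 + (28/3 - 44) = -7 - 104/3 = -125/3 ≈ -41.667)
t = 1997
t*R = 1997*(-125/3) = -249625/3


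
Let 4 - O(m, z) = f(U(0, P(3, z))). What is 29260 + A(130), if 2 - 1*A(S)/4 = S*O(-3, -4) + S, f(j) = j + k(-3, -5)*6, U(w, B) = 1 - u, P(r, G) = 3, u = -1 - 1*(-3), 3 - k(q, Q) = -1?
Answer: 38628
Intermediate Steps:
k(q, Q) = 4 (k(q, Q) = 3 - 1*(-1) = 3 + 1 = 4)
u = 2 (u = -1 + 3 = 2)
U(w, B) = -1 (U(w, B) = 1 - 1*2 = 1 - 2 = -1)
f(j) = 24 + j (f(j) = j + 4*6 = j + 24 = 24 + j)
O(m, z) = -19 (O(m, z) = 4 - (24 - 1) = 4 - 1*23 = 4 - 23 = -19)
A(S) = 8 + 72*S (A(S) = 8 - 4*(S*(-19) + S) = 8 - 4*(-19*S + S) = 8 - (-72)*S = 8 + 72*S)
29260 + A(130) = 29260 + (8 + 72*130) = 29260 + (8 + 9360) = 29260 + 9368 = 38628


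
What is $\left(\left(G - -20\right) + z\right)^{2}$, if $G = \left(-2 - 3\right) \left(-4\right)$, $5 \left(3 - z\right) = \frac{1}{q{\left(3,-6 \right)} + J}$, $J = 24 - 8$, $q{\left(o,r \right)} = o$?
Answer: $\frac{16679056}{9025} \approx 1848.1$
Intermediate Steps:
$J = 16$ ($J = 24 - 8 = 16$)
$z = \frac{284}{95}$ ($z = 3 - \frac{1}{5 \left(3 + 16\right)} = 3 - \frac{1}{5 \cdot 19} = 3 - \frac{1}{95} = \frac{284}{95} \approx 2.9895$)
$G = 20$ ($G = \left(-5\right) \left(-4\right) = 20$)
$\left(\left(G - -20\right) + z\right)^{2} = \left(\left(20 - -20\right) + \frac{284}{95}\right)^{2} = \left(\left(20 + 20\right) + \frac{284}{95}\right)^{2} = \left(40 + \frac{284}{95}\right)^{2} = \left(\frac{4084}{95}\right)^{2} = \frac{16679056}{9025}$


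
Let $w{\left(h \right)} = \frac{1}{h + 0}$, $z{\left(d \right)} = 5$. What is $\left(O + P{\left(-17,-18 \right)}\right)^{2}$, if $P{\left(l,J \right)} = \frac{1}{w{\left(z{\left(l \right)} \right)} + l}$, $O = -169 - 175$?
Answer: $\frac{835267801}{7056} \approx 1.1838 \cdot 10^{5}$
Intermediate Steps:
$O = -344$
$w{\left(h \right)} = \frac{1}{h}$
$P{\left(l,J \right)} = \frac{1}{\frac{1}{5} + l}$
$\left(O + P{\left(-17,-18 \right)}\right)^{2} = \left(-344 + \frac{5}{1 + 5 \left(-17\right)}\right)^{2} = \left(-344 + \frac{5}{1 - 85}\right)^{2} = \left(-344 + \frac{5}{-84}\right)^{2} = \left(-344 + 5 \left(- \frac{1}{84}\right)\right)^{2} = \left(-344 - \frac{5}{84}\right)^{2} = \left(- \frac{28901}{84}\right)^{2} = \frac{835267801}{7056}$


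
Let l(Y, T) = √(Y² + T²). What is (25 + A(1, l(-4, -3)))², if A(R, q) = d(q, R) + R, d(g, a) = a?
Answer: 729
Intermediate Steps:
l(Y, T) = √(T² + Y²)
A(R, q) = 2*R (A(R, q) = R + R = 2*R)
(25 + A(1, l(-4, -3)))² = (25 + 2*1)² = (25 + 2)² = 27² = 729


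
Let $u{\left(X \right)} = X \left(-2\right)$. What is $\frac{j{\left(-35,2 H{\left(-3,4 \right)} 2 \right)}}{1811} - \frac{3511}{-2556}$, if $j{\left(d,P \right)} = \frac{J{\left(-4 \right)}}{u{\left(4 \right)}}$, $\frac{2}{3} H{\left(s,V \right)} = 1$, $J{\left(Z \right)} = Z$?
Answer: $\frac{6359699}{4628916} \approx 1.3739$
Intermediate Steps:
$H{\left(s,V \right)} = \frac{3}{2}$ ($H{\left(s,V \right)} = \frac{3}{2} \cdot 1 = \frac{3}{2}$)
$u{\left(X \right)} = - 2 X$
$j{\left(d,P \right)} = \frac{1}{2}$ ($j{\left(d,P \right)} = - \frac{4}{\left(-2\right) 4} = - \frac{4}{-8} = \left(-4\right) \left(- \frac{1}{8}\right) = \frac{1}{2}$)
$\frac{j{\left(-35,2 H{\left(-3,4 \right)} 2 \right)}}{1811} - \frac{3511}{-2556} = \frac{1}{2 \cdot 1811} - \frac{3511}{-2556} = \frac{1}{2} \cdot \frac{1}{1811} - - \frac{3511}{2556} = \frac{1}{3622} + \frac{3511}{2556} = \frac{6359699}{4628916}$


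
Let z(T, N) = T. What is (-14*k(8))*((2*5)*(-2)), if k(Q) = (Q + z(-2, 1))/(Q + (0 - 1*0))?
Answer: 210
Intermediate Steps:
k(Q) = (-2 + Q)/Q (k(Q) = (Q - 2)/(Q + (0 - 1*0)) = (-2 + Q)/(Q + (0 + 0)) = (-2 + Q)/(Q + 0) = (-2 + Q)/Q)
(-14*k(8))*((2*5)*(-2)) = (-14*(-2 + 8)/8)*((2*5)*(-2)) = (-7*6/4)*(10*(-2)) = -14*¾*(-20) = -21/2*(-20) = 210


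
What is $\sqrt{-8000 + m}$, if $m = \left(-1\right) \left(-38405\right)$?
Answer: $\sqrt{30405} \approx 174.37$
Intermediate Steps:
$m = 38405$
$\sqrt{-8000 + m} = \sqrt{-8000 + 38405} = \sqrt{30405}$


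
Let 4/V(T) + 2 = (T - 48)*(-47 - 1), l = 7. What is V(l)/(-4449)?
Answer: -2/4373367 ≈ -4.5731e-7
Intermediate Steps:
V(T) = 4/(2302 - 48*T) (V(T) = 4/(-2 + (T - 48)*(-47 - 1)) = 4/(-2 + (-48 + T)*(-48)) = 4/(-2 + (2304 - 48*T)) = 4/(2302 - 48*T))
V(l)/(-4449) = -2/(-1151 + 24*7)/(-4449) = -2/(-1151 + 168)*(-1/4449) = -2/(-983)*(-1/4449) = -2*(-1/983)*(-1/4449) = (2/983)*(-1/4449) = -2/4373367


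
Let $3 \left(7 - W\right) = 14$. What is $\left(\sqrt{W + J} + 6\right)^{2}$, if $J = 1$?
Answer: $\frac{\left(18 + \sqrt{30}\right)^{2}}{9} \approx 61.242$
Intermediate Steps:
$W = \frac{7}{3}$ ($W = 7 - \frac{14}{3} = \frac{7}{3} \approx 2.3333$)
$\left(\sqrt{W + J} + 6\right)^{2} = \left(\sqrt{\frac{7}{3} + 1} + 6\right)^{2} = \left(\sqrt{\frac{10}{3}} + 6\right)^{2} = \left(\frac{\sqrt{30}}{3} + 6\right)^{2} = \left(6 + \frac{\sqrt{30}}{3}\right)^{2}$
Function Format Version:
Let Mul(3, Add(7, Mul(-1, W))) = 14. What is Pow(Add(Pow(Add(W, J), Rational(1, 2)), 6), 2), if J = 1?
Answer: Mul(Rational(1, 9), Pow(Add(18, Pow(30, Rational(1, 2))), 2)) ≈ 61.242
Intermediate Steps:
W = Rational(7, 3) (W = Add(7, Mul(Rational(-1, 3), 14)) = Add(7, Rational(-14, 3)) = Rational(7, 3) ≈ 2.3333)
Pow(Add(Pow(Add(W, J), Rational(1, 2)), 6), 2) = Pow(Add(Pow(Add(Rational(7, 3), 1), Rational(1, 2)), 6), 2) = Pow(Add(Pow(Rational(10, 3), Rational(1, 2)), 6), 2) = Pow(Add(Mul(Rational(1, 3), Pow(30, Rational(1, 2))), 6), 2) = Pow(Add(6, Mul(Rational(1, 3), Pow(30, Rational(1, 2)))), 2)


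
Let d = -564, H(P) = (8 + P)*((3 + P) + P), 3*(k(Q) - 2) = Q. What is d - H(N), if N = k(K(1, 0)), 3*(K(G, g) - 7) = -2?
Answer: -56693/81 ≈ -699.91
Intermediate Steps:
K(G, g) = 19/3 (K(G, g) = 7 + (⅓)*(-2) = 7 - ⅔ = 19/3)
k(Q) = 2 + Q/3
N = 37/9 (N = 2 + (⅓)*(19/3) = 2 + 19/9 = 37/9 ≈ 4.1111)
H(P) = (3 + 2*P)*(8 + P) (H(P) = (8 + P)*(3 + 2*P) = (3 + 2*P)*(8 + P))
d - H(N) = -564 - (24 + 2*(37/9)² + 19*(37/9)) = -564 - (24 + 2*(1369/81) + 703/9) = -564 - (24 + 2738/81 + 703/9) = -564 - 1*11009/81 = -564 - 11009/81 = -56693/81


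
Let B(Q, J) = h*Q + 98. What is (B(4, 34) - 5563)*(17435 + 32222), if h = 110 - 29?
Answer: -255286637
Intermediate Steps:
h = 81
B(Q, J) = 98 + 81*Q (B(Q, J) = 81*Q + 98 = 98 + 81*Q)
(B(4, 34) - 5563)*(17435 + 32222) = ((98 + 81*4) - 5563)*(17435 + 32222) = ((98 + 324) - 5563)*49657 = (422 - 5563)*49657 = -5141*49657 = -255286637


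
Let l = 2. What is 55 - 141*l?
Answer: -227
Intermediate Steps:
55 - 141*l = 55 - 141*2 = 55 - 282 = -227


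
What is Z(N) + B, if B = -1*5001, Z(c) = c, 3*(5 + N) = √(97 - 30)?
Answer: -5006 + √67/3 ≈ -5003.3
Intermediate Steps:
N = -5 + √67/3 (N = -5 + √(97 - 30)/3 = -5 + √67/3 ≈ -2.2715)
B = -5001
Z(N) + B = (-5 + √67/3) - 5001 = -5006 + √67/3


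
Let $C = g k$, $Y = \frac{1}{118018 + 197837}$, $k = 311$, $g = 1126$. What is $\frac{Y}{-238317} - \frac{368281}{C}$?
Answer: $- \frac{27721842587336021}{26359766504832510} \approx -1.0517$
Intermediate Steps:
$Y = \frac{1}{315855} \approx 3.166 \cdot 10^{-6}$
$C = 350186$ ($C = 1126 \cdot 311 = 350186$)
$\frac{Y}{-238317} - \frac{368281}{C} = \frac{1}{315855 \left(-238317\right)} - \frac{368281}{350186} = \frac{1}{315855} \left(- \frac{1}{238317}\right) - \frac{368281}{350186} = - \frac{1}{75273616035} - \frac{368281}{350186} = - \frac{27721842587336021}{26359766504832510}$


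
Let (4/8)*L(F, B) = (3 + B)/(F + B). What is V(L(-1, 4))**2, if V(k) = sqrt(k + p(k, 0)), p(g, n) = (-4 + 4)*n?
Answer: 14/3 ≈ 4.6667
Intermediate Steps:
p(g, n) = 0 (p(g, n) = 0*n = 0)
L(F, B) = 2*(3 + B)/(B + F) (L(F, B) = 2*((3 + B)/(F + B)) = 2*((3 + B)/(B + F)) = 2*(3 + B)/(B + F))
V(k) = sqrt(k) (V(k) = sqrt(k + 0) = sqrt(k))
V(L(-1, 4))**2 = (sqrt(2*(3 + 4)/(4 - 1)))**2 = (sqrt(2*7/3))**2 = (sqrt(2*(1/3)*7))**2 = (sqrt(14/3))**2 = (sqrt(42)/3)**2 = 14/3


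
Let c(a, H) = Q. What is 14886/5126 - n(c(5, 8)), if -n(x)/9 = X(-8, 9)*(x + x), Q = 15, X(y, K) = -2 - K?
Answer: -7604667/2563 ≈ -2967.1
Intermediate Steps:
c(a, H) = 15
n(x) = 198*x (n(x) = -9*(-2 - 1*9)*(x + x) = -9*(-2 - 9)*2*x = -(-99)*2*x = -(-198)*x = 198*x)
14886/5126 - n(c(5, 8)) = 14886/5126 - 198*15 = 14886*(1/5126) - 1*2970 = 7443/2563 - 2970 = -7604667/2563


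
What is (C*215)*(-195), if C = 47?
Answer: -1970475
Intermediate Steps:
(C*215)*(-195) = (47*215)*(-195) = 10105*(-195) = -1970475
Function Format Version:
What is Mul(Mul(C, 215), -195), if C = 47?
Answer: -1970475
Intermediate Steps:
Mul(Mul(C, 215), -195) = Mul(Mul(47, 215), -195) = Mul(10105, -195) = -1970475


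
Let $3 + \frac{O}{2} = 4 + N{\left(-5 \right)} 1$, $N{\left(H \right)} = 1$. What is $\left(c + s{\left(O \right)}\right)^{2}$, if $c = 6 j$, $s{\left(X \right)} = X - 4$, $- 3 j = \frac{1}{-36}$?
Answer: $\frac{1}{324} \approx 0.0030864$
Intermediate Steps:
$j = \frac{1}{108}$ ($j = - \frac{1}{3 \left(-36\right)} = \left(- \frac{1}{3}\right) \left(- \frac{1}{36}\right) = \frac{1}{108} \approx 0.0092593$)
$O = 4$ ($O = -6 + 2 \left(4 + 1 \cdot 1\right) = -6 + 2 \left(4 + 1\right) = -6 + 2 \cdot 5 = -6 + 10 = 4$)
$s{\left(X \right)} = -4 + X$ ($s{\left(X \right)} = X - 4 = -4 + X$)
$c = \frac{1}{18}$ ($c = 6 \cdot \frac{1}{108} = \frac{1}{18} \approx 0.055556$)
$\left(c + s{\left(O \right)}\right)^{2} = \left(\frac{1}{18} + \left(-4 + 4\right)\right)^{2} = \left(\frac{1}{18} + 0\right)^{2} = \left(\frac{1}{18}\right)^{2} = \frac{1}{324}$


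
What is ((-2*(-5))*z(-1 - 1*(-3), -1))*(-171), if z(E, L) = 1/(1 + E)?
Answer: -570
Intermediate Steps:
((-2*(-5))*z(-1 - 1*(-3), -1))*(-171) = ((-2*(-5))/(1 + (-1 - 1*(-3))))*(-171) = (10/(1 + (-1 + 3)))*(-171) = (10/(1 + 2))*(-171) = (10/3)*(-171) = -570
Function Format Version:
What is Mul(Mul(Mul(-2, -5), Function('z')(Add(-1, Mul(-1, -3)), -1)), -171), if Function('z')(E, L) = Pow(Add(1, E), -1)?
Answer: -570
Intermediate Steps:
Mul(Mul(Mul(-2, -5), Function('z')(Add(-1, Mul(-1, -3)), -1)), -171) = Mul(Mul(Mul(-2, -5), Pow(Add(1, Add(-1, Mul(-1, -3))), -1)), -171) = Mul(Mul(10, Pow(Add(1, Add(-1, 3)), -1)), -171) = Mul(Mul(10, Pow(Add(1, 2), -1)), -171) = Mul(Mul(10, Pow(3, -1)), -171) = Mul(Mul(10, Rational(1, 3)), -171) = Mul(Rational(10, 3), -171) = -570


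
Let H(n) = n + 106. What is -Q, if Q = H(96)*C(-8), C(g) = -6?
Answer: 1212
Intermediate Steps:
H(n) = 106 + n
Q = -1212 (Q = (106 + 96)*(-6) = 202*(-6) = -1212)
-Q = -1*(-1212) = 1212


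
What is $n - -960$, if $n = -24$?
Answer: $936$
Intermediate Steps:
$n - -960 = -24 - -960 = -24 + 960 = 936$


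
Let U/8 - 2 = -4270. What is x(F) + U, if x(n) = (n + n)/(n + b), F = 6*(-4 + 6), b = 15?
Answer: -307288/9 ≈ -34143.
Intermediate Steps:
U = -34144 (U = 16 + 8*(-4270) = 16 - 34160 = -34144)
F = 12 (F = 6*2 = 12)
x(n) = 2*n/(15 + n) (x(n) = (n + n)/(n + 15) = (2*n)/(15 + n) = 2*n/(15 + n))
x(F) + U = 2*12/(15 + 12) - 34144 = 2*12/27 - 34144 = 2*12*(1/27) - 34144 = 8/9 - 34144 = -307288/9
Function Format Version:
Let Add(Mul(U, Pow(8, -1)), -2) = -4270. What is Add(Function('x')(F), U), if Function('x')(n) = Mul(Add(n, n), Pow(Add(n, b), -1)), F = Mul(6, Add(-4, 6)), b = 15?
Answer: Rational(-307288, 9) ≈ -34143.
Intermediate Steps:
U = -34144 (U = Add(16, Mul(8, -4270)) = Add(16, -34160) = -34144)
F = 12 (F = Mul(6, 2) = 12)
Function('x')(n) = Mul(2, n, Pow(Add(15, n), -1)) (Function('x')(n) = Mul(Add(n, n), Pow(Add(n, 15), -1)) = Mul(Mul(2, n), Pow(Add(15, n), -1)) = Mul(2, n, Pow(Add(15, n), -1)))
Add(Function('x')(F), U) = Add(Mul(2, 12, Pow(Add(15, 12), -1)), -34144) = Add(Mul(2, 12, Pow(27, -1)), -34144) = Add(Mul(2, 12, Rational(1, 27)), -34144) = Add(Rational(8, 9), -34144) = Rational(-307288, 9)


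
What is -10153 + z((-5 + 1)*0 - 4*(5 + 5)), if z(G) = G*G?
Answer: -8553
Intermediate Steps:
z(G) = G²
-10153 + z((-5 + 1)*0 - 4*(5 + 5)) = -10153 + ((-5 + 1)*0 - 4*(5 + 5))² = -10153 + (-4*0 - 4*10)² = -10153 + (0 - 40)² = -10153 + (-40)² = -10153 + 1600 = -8553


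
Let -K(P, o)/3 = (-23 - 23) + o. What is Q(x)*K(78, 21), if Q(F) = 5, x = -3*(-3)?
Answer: 375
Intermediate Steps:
K(P, o) = 138 - 3*o (K(P, o) = -3*((-23 - 23) + o) = -3*(-46 + o) = 138 - 3*o)
x = 9
Q(x)*K(78, 21) = 5*(138 - 3*21) = 5*(138 - 63) = 5*75 = 375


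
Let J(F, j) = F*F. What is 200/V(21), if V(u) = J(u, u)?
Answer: 200/441 ≈ 0.45351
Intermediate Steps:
J(F, j) = F²
V(u) = u²
200/V(21) = 200/(21²) = 200/441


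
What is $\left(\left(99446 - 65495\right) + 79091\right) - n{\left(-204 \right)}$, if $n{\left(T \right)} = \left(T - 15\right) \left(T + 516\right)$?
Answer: $181370$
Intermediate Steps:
$n{\left(T \right)} = \left(-15 + T\right) \left(516 + T\right)$
$\left(\left(99446 - 65495\right) + 79091\right) - n{\left(-204 \right)} = \left(\left(99446 - 65495\right) + 79091\right) - \left(-7740 + \left(-204\right)^{2} + 501 \left(-204\right)\right) = \left(33951 + 79091\right) - \left(-7740 + 41616 - 102204\right) = 113042 - -68328 = 113042 + 68328 = 181370$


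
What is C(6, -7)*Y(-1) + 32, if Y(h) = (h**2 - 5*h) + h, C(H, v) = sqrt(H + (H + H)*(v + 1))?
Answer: 32 + 5*I*sqrt(66) ≈ 32.0 + 40.62*I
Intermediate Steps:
C(H, v) = sqrt(H + 2*H*(1 + v)) (C(H, v) = sqrt(H + (2*H)*(1 + v)) = sqrt(H + 2*H*(1 + v)))
Y(h) = h**2 - 4*h
C(6, -7)*Y(-1) + 32 = sqrt(6*(3 + 2*(-7)))*(-(-4 - 1)) + 32 = sqrt(6*(3 - 14))*(-1*(-5)) + 32 = sqrt(6*(-11))*5 + 32 = sqrt(-66)*5 + 32 = (I*sqrt(66))*5 + 32 = 5*I*sqrt(66) + 32 = 32 + 5*I*sqrt(66)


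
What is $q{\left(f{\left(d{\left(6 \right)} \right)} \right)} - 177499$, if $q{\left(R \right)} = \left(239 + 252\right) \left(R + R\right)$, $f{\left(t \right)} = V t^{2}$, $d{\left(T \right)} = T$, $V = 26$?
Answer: $741653$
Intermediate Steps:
$f{\left(t \right)} = 26 t^{2}$
$q{\left(R \right)} = 982 R$ ($q{\left(R \right)} = 491 \cdot 2 R = 982 R$)
$q{\left(f{\left(d{\left(6 \right)} \right)} \right)} - 177499 = 982 \cdot 26 \cdot 6^{2} - 177499 = 982 \cdot 26 \cdot 36 - 177499 = 982 \cdot 936 - 177499 = 919152 - 177499 = 741653$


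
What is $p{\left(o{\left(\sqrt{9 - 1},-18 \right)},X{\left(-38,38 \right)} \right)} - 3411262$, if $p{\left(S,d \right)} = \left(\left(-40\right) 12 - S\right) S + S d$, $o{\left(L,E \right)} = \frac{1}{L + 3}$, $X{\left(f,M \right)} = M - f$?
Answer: $-3412491 + 820 \sqrt{2} \approx -3.4113 \cdot 10^{6}$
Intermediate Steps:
$o{\left(L,E \right)} = \frac{1}{3 + L}$
$p{\left(S,d \right)} = S d + S \left(-480 - S\right)$ ($p{\left(S,d \right)} = \left(-480 - S\right) S + S d = S \left(-480 - S\right) + S d = S d + S \left(-480 - S\right)$)
$p{\left(o{\left(\sqrt{9 - 1},-18 \right)},X{\left(-38,38 \right)} \right)} - 3411262 = \frac{-480 + \left(38 - -38\right) - \frac{1}{3 + \sqrt{9 - 1}}}{3 + \sqrt{9 - 1}} - 3411262 = \frac{-480 + \left(38 + 38\right) - \frac{1}{3 + \sqrt{8}}}{3 + \sqrt{8}} - 3411262 = \frac{-480 + 76 - \frac{1}{3 + 2 \sqrt{2}}}{3 + 2 \sqrt{2}} - 3411262 = \frac{-404 - \frac{1}{3 + 2 \sqrt{2}}}{3 + 2 \sqrt{2}} - 3411262 = -3411262 + \frac{-404 - \frac{1}{3 + 2 \sqrt{2}}}{3 + 2 \sqrt{2}}$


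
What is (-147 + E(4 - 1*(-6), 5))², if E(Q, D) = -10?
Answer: 24649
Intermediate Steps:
(-147 + E(4 - 1*(-6), 5))² = (-147 - 10)² = (-157)² = 24649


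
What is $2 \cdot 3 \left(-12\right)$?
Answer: $-72$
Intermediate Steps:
$2 \cdot 3 \left(-12\right) = 6 \left(-12\right) = -72$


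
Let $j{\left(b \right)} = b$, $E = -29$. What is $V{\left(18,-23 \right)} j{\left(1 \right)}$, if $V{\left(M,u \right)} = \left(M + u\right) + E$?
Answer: $-34$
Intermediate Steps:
$V{\left(M,u \right)} = -29 + M + u$ ($V{\left(M,u \right)} = \left(M + u\right) - 29 = -29 + M + u$)
$V{\left(18,-23 \right)} j{\left(1 \right)} = \left(-29 + 18 - 23\right) 1 = \left(-34\right) 1 = -34$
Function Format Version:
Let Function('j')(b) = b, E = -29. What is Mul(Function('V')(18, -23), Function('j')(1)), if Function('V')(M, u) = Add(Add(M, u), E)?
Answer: -34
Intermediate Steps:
Function('V')(M, u) = Add(-29, M, u) (Function('V')(M, u) = Add(Add(M, u), -29) = Add(-29, M, u))
Mul(Function('V')(18, -23), Function('j')(1)) = Mul(Add(-29, 18, -23), 1) = Mul(-34, 1) = -34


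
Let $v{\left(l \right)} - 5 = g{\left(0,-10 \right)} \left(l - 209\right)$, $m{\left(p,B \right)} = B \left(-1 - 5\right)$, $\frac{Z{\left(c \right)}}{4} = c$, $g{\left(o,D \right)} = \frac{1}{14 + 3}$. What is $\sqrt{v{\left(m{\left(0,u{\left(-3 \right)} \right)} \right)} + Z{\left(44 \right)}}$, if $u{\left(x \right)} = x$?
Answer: $\frac{\sqrt{49062}}{17} \approx 13.029$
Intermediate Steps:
$g{\left(o,D \right)} = \frac{1}{17}$
$Z{\left(c \right)} = 4 c$
$m{\left(p,B \right)} = - 6 B$ ($m{\left(p,B \right)} = B \left(-6\right) = - 6 B$)
$v{\left(l \right)} = - \frac{124}{17} + \frac{l}{17}$ ($v{\left(l \right)} = 5 + \frac{l - 209}{17} = 5 + \frac{-209 + l}{17} = 5 + \left(- \frac{209}{17} + \frac{l}{17}\right) = - \frac{124}{17} + \frac{l}{17}$)
$\sqrt{v{\left(m{\left(0,u{\left(-3 \right)} \right)} \right)} + Z{\left(44 \right)}} = \sqrt{\left(- \frac{124}{17} + \frac{\left(-6\right) \left(-3\right)}{17}\right) + 4 \cdot 44} = \sqrt{\left(- \frac{124}{17} + \frac{1}{17} \cdot 18\right) + 176} = \sqrt{\left(- \frac{124}{17} + \frac{18}{17}\right) + 176} = \sqrt{- \frac{106}{17} + 176} = \sqrt{\frac{2886}{17}} = \frac{\sqrt{49062}}{17}$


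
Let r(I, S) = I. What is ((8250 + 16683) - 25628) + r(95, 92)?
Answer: -600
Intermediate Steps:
((8250 + 16683) - 25628) + r(95, 92) = ((8250 + 16683) - 25628) + 95 = (24933 - 25628) + 95 = -695 + 95 = -600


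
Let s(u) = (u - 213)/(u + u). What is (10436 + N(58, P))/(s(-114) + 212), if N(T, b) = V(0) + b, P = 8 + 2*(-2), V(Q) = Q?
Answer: 264480/5407 ≈ 48.914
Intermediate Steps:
s(u) = (-213 + u)/(2*u) (s(u) = (-213 + u)/((2*u)) = (-213 + u)*(1/(2*u)) = (-213 + u)/(2*u))
P = 4 (P = 8 - 4 = 4)
N(T, b) = b (N(T, b) = 0 + b = b)
(10436 + N(58, P))/(s(-114) + 212) = (10436 + 4)/((½)*(-213 - 114)/(-114) + 212) = 10440/((½)*(-1/114)*(-327) + 212) = 10440/(109/76 + 212) = 10440/(16221/76) = 10440*(76/16221) = 264480/5407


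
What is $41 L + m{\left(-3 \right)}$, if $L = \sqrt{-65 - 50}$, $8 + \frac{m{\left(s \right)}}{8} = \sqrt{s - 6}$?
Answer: $-64 + 24 i + 41 i \sqrt{115} \approx -64.0 + 463.68 i$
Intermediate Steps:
$m{\left(s \right)} = -64 + 8 \sqrt{-6 + s}$ ($m{\left(s \right)} = -64 + 8 \sqrt{s - 6} = -64 + 8 \sqrt{-6 + s}$)
$L = i \sqrt{115}$ ($L = \sqrt{-115} = i \sqrt{115} \approx 10.724 i$)
$41 L + m{\left(-3 \right)} = 41 i \sqrt{115} - \left(64 - 8 \sqrt{-6 - 3}\right) = 41 i \sqrt{115} - \left(64 - 8 \sqrt{-9}\right) = 41 i \sqrt{115} - \left(64 - 8 \cdot 3 i\right) = 41 i \sqrt{115} - \left(64 - 24 i\right) = -64 + 24 i + 41 i \sqrt{115}$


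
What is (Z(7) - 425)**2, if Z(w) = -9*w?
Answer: 238144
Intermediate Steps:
(Z(7) - 425)**2 = (-9*7 - 425)**2 = (-63 - 425)**2 = (-488)**2 = 238144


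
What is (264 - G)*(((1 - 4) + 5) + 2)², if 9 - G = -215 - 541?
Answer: -8016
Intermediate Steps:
G = 765 (G = 9 - (-215 - 541) = 9 - 1*(-756) = 9 + 756 = 765)
(264 - G)*(((1 - 4) + 5) + 2)² = (264 - 1*765)*(((1 - 4) + 5) + 2)² = (264 - 765)*((-3 + 5) + 2)² = -501*(2 + 2)² = -501*4² = -501*16 = -8016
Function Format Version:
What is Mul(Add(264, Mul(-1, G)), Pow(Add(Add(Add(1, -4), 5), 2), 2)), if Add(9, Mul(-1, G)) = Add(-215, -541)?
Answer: -8016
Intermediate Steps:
G = 765 (G = Add(9, Mul(-1, Add(-215, -541))) = Add(9, Mul(-1, -756)) = Add(9, 756) = 765)
Mul(Add(264, Mul(-1, G)), Pow(Add(Add(Add(1, -4), 5), 2), 2)) = Mul(Add(264, Mul(-1, 765)), Pow(Add(Add(Add(1, -4), 5), 2), 2)) = Mul(Add(264, -765), Pow(Add(Add(-3, 5), 2), 2)) = Mul(-501, Pow(Add(2, 2), 2)) = Mul(-501, Pow(4, 2)) = Mul(-501, 16) = -8016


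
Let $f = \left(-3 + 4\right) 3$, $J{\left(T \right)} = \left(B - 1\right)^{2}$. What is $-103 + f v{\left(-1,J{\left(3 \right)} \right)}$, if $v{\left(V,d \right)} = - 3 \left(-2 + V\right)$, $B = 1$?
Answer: $-76$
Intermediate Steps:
$J{\left(T \right)} = 0$ ($J{\left(T \right)} = \left(1 - 1\right)^{2} = 0^{2} = 0$)
$v{\left(V,d \right)} = 6 - 3 V$
$f = 3$ ($f = 1 \cdot 3 = 3$)
$-103 + f v{\left(-1,J{\left(3 \right)} \right)} = -103 + 3 \left(6 - -3\right) = -103 + 3 \left(6 + 3\right) = -103 + 3 \cdot 9 = -103 + 27 = -76$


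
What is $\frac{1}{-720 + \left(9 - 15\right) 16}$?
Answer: $- \frac{1}{816} \approx -0.0012255$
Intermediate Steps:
$\frac{1}{-720 + \left(9 - 15\right) 16} = \frac{1}{-720 - 96} = \frac{1}{-816} = - \frac{1}{816}$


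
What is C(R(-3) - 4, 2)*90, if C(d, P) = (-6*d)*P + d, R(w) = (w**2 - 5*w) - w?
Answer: -22770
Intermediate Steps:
R(w) = w**2 - 6*w
C(d, P) = d - 6*P*d (C(d, P) = -6*P*d + d = d - 6*P*d)
C(R(-3) - 4, 2)*90 = ((-3*(-6 - 3) - 4)*(1 - 6*2))*90 = ((-3*(-9) - 4)*(1 - 12))*90 = ((27 - 4)*(-11))*90 = (23*(-11))*90 = -253*90 = -22770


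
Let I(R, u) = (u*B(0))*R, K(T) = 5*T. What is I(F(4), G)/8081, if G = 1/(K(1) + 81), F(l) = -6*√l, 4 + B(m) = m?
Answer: 24/347483 ≈ 6.9068e-5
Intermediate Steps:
B(m) = -4 + m
G = 1/86 (G = 1/(5*1 + 81) = 1/(5 + 81) = 1/86 ≈ 0.011628)
I(R, u) = -4*R*u (I(R, u) = (u*(-4 + 0))*R = (u*(-4))*R = (-4*u)*R = -4*R*u)
I(F(4), G)/8081 = -4*(-6*√4)*1/86/8081 = -4*(-6*2)*1/86*(1/8081) = -4*(-12)*1/86*(1/8081) = (24/43)*(1/8081) = 24/347483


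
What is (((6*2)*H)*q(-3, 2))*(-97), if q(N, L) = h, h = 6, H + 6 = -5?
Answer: 76824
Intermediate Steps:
H = -11 (H = -6 - 5 = -11)
q(N, L) = 6
(((6*2)*H)*q(-3, 2))*(-97) = (((6*2)*(-11))*6)*(-97) = ((12*(-11))*6)*(-97) = -132*6*(-97) = -792*(-97) = 76824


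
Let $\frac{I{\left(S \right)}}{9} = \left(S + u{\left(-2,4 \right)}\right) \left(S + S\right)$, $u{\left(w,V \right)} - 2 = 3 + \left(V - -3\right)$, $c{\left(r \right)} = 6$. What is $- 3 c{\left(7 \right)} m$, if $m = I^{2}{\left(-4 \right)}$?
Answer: $-5971968$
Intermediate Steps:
$u{\left(w,V \right)} = 8 + V$ ($u{\left(w,V \right)} = 2 + \left(3 + \left(V - -3\right)\right) = 2 + \left(3 + \left(V + 3\right)\right) = 2 + \left(3 + \left(3 + V\right)\right) = 2 + \left(6 + V\right) = 8 + V$)
$I{\left(S \right)} = 18 S \left(12 + S\right)$ ($I{\left(S \right)} = 9 \left(S + \left(8 + 4\right)\right) \left(S + S\right) = 9 \left(S + 12\right) 2 S = 9 \left(12 + S\right) 2 S = 9 \cdot 2 S \left(12 + S\right) = 18 S \left(12 + S\right)$)
$m = 331776$ ($m = \left(18 \left(-4\right) \left(12 - 4\right)\right)^{2} = \left(18 \left(-4\right) 8\right)^{2} = \left(-576\right)^{2} = 331776$)
$- 3 c{\left(7 \right)} m = \left(-3\right) 6 \cdot 331776 = \left(-18\right) 331776 = -5971968$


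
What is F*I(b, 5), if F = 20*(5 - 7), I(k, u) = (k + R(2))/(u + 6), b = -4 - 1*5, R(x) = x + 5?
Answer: 80/11 ≈ 7.2727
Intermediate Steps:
R(x) = 5 + x
b = -9 (b = -4 - 5 = -9)
I(k, u) = (7 + k)/(6 + u) (I(k, u) = (k + (5 + 2))/(u + 6) = (k + 7)/(6 + u) = (7 + k)/(6 + u))
F = -40 (F = 20*(-2) = -40)
F*I(b, 5) = -40*(7 - 9)/(6 + 5) = -40*(-2)/11 = -40*(-2/11) = 80/11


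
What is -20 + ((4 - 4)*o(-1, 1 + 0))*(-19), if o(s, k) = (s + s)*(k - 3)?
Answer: -20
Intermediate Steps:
o(s, k) = 2*s*(-3 + k) (o(s, k) = (2*s)*(-3 + k) = 2*s*(-3 + k))
-20 + ((4 - 4)*o(-1, 1 + 0))*(-19) = -20 + ((4 - 4)*(2*(-1)*(-3 + (1 + 0))))*(-19) = -20 + (0*(2*(-1)*(-3 + 1)))*(-19) = -20 + (0*(2*(-1)*(-2)))*(-19) = -20 + (0*4)*(-19) = -20 + 0*(-19) = -20 + 0 = -20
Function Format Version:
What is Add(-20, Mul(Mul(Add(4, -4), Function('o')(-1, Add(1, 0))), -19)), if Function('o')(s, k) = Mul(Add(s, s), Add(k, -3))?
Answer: -20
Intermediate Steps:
Function('o')(s, k) = Mul(2, s, Add(-3, k)) (Function('o')(s, k) = Mul(Mul(2, s), Add(-3, k)) = Mul(2, s, Add(-3, k)))
Add(-20, Mul(Mul(Add(4, -4), Function('o')(-1, Add(1, 0))), -19)) = Add(-20, Mul(Mul(Add(4, -4), Mul(2, -1, Add(-3, Add(1, 0)))), -19)) = Add(-20, Mul(Mul(0, Mul(2, -1, Add(-3, 1))), -19)) = Add(-20, Mul(Mul(0, Mul(2, -1, -2)), -19)) = Add(-20, Mul(Mul(0, 4), -19)) = Add(-20, Mul(0, -19)) = Add(-20, 0) = -20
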